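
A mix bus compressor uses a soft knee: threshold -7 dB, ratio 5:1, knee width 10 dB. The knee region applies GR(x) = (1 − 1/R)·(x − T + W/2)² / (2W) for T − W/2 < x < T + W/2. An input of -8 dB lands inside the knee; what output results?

-8.64 dB

x − T + W/2 = -8 − (-7) + 5 = 4.
GR = (1 − 1/5) × 4² / 20 = 0.8 × 16 / 20 = 0.64 dB.
Output = -8 − 0.64 = -8.64 dB.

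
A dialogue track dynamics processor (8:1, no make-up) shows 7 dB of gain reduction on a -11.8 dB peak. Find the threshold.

-19.8 dB

Let T be the threshold. Output overshoot = (input overshoot)/R, so -18.8 − T = (-11.8 − T)/8.
8·(-18.8 − T) = -11.8 − T → 7·T = -150.4 − (-11.8) = -138.6.
T = -138.6/7 = -19.8 dB.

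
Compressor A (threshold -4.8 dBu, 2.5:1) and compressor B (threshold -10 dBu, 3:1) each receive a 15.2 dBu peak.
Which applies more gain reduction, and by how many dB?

B, by 4.8 dB

A: GR = 20 − 20/2.5 = 12 dB.
B: GR = 25.2 − 25.2/3 = 16.8 dB.
B reduces 4.8 dB more.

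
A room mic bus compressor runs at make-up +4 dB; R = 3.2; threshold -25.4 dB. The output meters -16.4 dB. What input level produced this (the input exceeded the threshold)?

-9.4 dB

Stripping the +4 dB make-up gives -20.4 dB at the gain stage.
The compressed level sits -20.4 − (-25.4) = 5 dB over threshold.
Before 3.2:1 compression the overshoot was 5 × 3.2 = 16 dB, so input = -25.4 + 16 = -9.4 dB.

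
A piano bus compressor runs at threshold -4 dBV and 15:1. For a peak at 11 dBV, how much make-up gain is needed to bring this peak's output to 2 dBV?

Without make-up, output = threshold + overshoot/15 = -4 + 1 = -3 dBV.
Gap to target: 5 dB.

5 dB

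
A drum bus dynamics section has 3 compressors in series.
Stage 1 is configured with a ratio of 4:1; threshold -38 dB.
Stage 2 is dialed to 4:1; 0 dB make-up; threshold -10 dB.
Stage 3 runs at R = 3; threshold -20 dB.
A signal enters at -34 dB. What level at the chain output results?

Stage 1: 4 dB above -38 dB, reduced 4:1 to 1 dB above → -37 dB.
Stage 2: -37 dB ≤ -10 dB, so stage 2 doesn't engage; output -37 dB.
Stage 3: -37 dB ≤ -20 dB, so stage 3 doesn't engage; output -37 dB.

-37 dB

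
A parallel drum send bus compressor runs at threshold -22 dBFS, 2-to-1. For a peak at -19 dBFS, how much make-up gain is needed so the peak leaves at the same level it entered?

The peak compresses to -22 + 3/2 = -20.5 dBFS.
To reach -19 dBFS requires -19 − (-20.5) = 1.5 dB of make-up.

1.5 dB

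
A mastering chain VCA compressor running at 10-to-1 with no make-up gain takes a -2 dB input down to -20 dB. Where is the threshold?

-22 dB

Input is 20 dB above T (since output overshoot × R = input overshoot: (-20 − T)·10 = -2 − T gives T = -22 dB).
Check: -22 + (-2 − (-22))/10 = -22 + 2 = -20 dB. ✓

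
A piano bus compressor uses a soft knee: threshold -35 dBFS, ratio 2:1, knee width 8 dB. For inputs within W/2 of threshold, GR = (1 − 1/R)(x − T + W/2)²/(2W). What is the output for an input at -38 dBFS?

-38.03125 dBFS

x − T + W/2 = -38 − (-35) + 4 = 1.
GR = (1 − 1/2) × 1² / 16 = 0.5 × 1 / 16 = 0.03125 dB.
Output = -38 − 0.03125 = -38.03125 dBFS.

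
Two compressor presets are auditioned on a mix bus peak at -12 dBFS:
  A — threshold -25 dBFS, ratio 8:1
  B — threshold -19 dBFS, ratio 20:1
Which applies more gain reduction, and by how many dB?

A, by 4.725 dB

A: 13 dB over, compressed to 1.625 dB over, so 11.375 dB of GR.
B: 7 dB over, compressed to 0.35 dB over, so 6.65 dB of GR.
Difference: 4.725 dB in favour of A.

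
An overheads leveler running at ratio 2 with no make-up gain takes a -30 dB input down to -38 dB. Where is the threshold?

Let T be the threshold. Output overshoot = (input overshoot)/R, so -38 − T = (-30 − T)/2.
2·(-38 − T) = -30 − T → 1·T = -76 − (-30) = -46.
T = -46/1 = -46 dB.

-46 dB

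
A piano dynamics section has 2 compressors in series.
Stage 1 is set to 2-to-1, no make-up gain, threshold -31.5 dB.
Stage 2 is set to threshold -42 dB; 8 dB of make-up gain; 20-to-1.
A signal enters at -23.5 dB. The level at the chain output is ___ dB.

Stage 1: 8 dB above -31.5 dB, reduced 2:1 to 4 dB above → -27.5 dB.
Stage 2: overshoot 14.5 dB → 14.5/20 = 0.725 dB → -41.275 dB; +8 dB make-up → -33.275 dB.

-33.275 dB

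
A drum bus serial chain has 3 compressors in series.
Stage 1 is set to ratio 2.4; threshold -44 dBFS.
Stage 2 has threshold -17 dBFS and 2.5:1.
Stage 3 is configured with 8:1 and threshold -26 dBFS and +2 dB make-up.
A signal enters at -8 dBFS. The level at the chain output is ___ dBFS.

-27 dBFS

Stage 1: -8 dBFS is 36 dB over -44 dBFS; at 2.4:1 that becomes 15 dB over, giving -29 dBFS.
Stage 2: -29 dBFS is at or below the -17 dBFS threshold — no compression; output -29 dBFS.
Stage 3: -29 dBFS is at or below the -26 dBFS threshold — no compression; make-up brings it to -27 dBFS.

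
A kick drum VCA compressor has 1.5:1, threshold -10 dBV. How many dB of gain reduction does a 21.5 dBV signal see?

Overshoot = 21.5 − (-10) = 31.5 dB.
After 1.5:1 compression the overshoot becomes 31.5/1.5 = 21 dB.
GR = overshoot in − overshoot out = 31.5 − 21 = 10.5 dB.

10.5 dB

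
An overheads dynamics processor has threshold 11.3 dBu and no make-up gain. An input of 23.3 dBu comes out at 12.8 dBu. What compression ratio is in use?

Input overshoot = 23.3 − 11.3 = 12 dB; output overshoot = 12.8 − 11.3 = 1.5 dB.
Ratio = 12 / 1.5 = 8.

8:1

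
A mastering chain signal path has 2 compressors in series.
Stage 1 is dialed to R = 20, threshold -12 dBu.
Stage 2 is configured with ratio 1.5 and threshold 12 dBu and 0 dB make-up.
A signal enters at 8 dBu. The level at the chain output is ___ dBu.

Stage 1: overshoot 20 dB → 20/20 = 1 dB → -11 dBu.
Stage 2: -11 dBu ≤ 12 dBu, so stage 2 doesn't engage; output -11 dBu.

-11 dBu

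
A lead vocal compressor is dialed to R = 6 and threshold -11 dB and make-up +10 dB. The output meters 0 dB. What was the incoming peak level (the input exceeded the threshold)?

-5 dB

Remove make-up: 0 − 10 = -10 dB.
That's 1 dB above the -11 dB threshold.
Input overshoot = R × output overshoot = 6 dB → input = -11 + 6 = -5 dB.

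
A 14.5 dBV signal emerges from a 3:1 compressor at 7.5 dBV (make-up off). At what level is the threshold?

Let T be the threshold. Output overshoot = (input overshoot)/R, so 7.5 − T = (14.5 − T)/3.
3·(7.5 − T) = 14.5 − T → 2·T = 22.5 − 14.5 = 8.
T = 8/2 = 4 dBV.

4 dBV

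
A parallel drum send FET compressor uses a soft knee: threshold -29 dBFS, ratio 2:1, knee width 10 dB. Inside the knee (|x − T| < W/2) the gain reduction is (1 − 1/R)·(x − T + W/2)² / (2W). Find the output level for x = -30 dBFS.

x − T + W/2 = -30 − (-29) + 5 = 4.
GR = (1 − 1/2) × 4² / 20 = 0.5 × 16 / 20 = 0.4 dB.
Output = -30 − 0.4 = -30.4 dBFS.

-30.4 dBFS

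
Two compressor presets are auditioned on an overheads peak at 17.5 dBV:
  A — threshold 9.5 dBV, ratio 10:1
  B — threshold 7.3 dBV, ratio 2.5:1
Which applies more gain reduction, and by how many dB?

A: GR = 8 − 8/10 = 7.2 dB.
B: GR = 10.2 − 10.2/2.5 = 6.12 dB.
A reduces 1.08 dB more.

A, by 1.08 dB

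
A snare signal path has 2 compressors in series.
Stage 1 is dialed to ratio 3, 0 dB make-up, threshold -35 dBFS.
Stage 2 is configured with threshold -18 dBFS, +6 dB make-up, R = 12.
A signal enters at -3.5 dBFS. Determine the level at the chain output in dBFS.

Stage 1: 31.5 dB above -35 dBFS, reduced 3:1 to 10.5 dB above → -24.5 dBFS.
Stage 2: -24.5 dBFS is at or below the -18 dBFS threshold — no compression; make-up brings it to -18.5 dBFS.

-18.5 dBFS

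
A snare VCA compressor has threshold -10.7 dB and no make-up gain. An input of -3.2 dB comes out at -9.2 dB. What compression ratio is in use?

5:1

Input overshoot = -3.2 − (-10.7) = 7.5 dB; output overshoot = -9.2 − (-10.7) = 1.5 dB.
Ratio = 7.5 / 1.5 = 5.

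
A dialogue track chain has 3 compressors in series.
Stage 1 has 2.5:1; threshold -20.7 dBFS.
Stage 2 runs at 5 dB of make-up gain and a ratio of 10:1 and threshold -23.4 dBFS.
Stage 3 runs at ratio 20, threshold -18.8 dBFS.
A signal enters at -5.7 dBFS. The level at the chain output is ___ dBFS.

Stage 1: overshoot 15 dB → 15/2.5 = 6 dB → -14.7 dBFS.
Stage 2: -14.7 dBFS is 8.7 dB over -23.4 dBFS; at 10:1 that becomes 0.87 dB over, giving -22.53 dBFS; +5 dB make-up → -17.53 dBFS.
Stage 3: overshoot 1.27 dB → 1.27/20 = 0.0635 dB → -18.7365 dBFS.

-18.7365 dBFS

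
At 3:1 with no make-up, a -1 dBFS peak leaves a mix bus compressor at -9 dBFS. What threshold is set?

Input is 12 dB above T (since output overshoot × R = input overshoot: (-9 − T)·3 = -1 − T gives T = -13 dBFS).
Check: -13 + (-1 − (-13))/3 = -13 + 4 = -9 dBFS. ✓

-13 dBFS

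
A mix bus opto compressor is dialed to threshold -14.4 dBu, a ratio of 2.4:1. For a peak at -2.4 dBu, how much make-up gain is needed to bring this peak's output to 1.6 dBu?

11 dB

Without make-up, output = threshold + overshoot/2.4 = -14.4 + 5 = -9.4 dBu.
Gap to target: 11 dB.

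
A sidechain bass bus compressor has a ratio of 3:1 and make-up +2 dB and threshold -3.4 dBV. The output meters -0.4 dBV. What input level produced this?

Before make-up, the level was -0.4 − 2 = -2.4 dBV.
The compressed level sits -2.4 − (-3.4) = 1 dB over threshold.
Input overshoot = R × output overshoot = 3 dB → input = -3.4 + 3 = -0.4 dBV.

-0.4 dBV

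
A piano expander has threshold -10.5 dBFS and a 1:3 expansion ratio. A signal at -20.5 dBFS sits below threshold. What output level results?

Undershoot = (-10.5) − (-20.5) = 10 dB.
At 1:3, that expands to 30 dB under threshold.
Output = -10.5 − 30 = -40.5 dBFS.

-40.5 dBFS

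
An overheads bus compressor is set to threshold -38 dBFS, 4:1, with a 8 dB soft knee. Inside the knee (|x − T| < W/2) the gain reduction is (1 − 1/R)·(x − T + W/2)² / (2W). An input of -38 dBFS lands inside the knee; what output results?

-38.75 dBFS

x − T + W/2 = -38 − (-38) + 4 = 4.
GR = (1 − 1/4) × 4² / 16 = 0.75 × 16 / 16 = 0.75 dB.
Output = -38 − 0.75 = -38.75 dBFS.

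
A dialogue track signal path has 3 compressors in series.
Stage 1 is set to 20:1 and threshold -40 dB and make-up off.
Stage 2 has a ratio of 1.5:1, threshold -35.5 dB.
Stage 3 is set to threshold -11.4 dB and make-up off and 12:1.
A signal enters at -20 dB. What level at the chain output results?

Stage 1: overshoot 20 dB → 20/20 = 1 dB → -39 dB.
Stage 2: below threshold (-39 ≤ -35.5); passes unchanged; output -39 dB.
Stage 3: below threshold (-39 ≤ -11.4); passes unchanged; output -39 dB.

-39 dB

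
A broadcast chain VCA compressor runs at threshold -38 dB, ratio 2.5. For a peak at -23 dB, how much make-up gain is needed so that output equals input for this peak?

9 dB

Overshoot 15 dB → 15/2.5 = 6 dB after compression, so the compressed level is -38 + 6 = -32 dB.
Make-up = target − compressed = -23 − (-32) = 9 dB.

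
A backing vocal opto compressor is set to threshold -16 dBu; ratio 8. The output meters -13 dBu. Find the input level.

Post-compression overshoot = -13 − (-16) = 3 dB.
Input overshoot = R × output overshoot = 24 dB → input = -16 + 24 = 8 dBu.

8 dBu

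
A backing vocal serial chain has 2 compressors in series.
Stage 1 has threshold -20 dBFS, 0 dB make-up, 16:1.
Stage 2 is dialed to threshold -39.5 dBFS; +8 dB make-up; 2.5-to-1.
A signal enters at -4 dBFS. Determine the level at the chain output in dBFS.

-23.3 dBFS

Stage 1: 16 dB above -20 dBFS, reduced 16:1 to 1 dB above → -19 dBFS.
Stage 2: 20.5 dB above -39.5 dBFS, reduced 2.5:1 to 8.2 dB above → -31.3 dBFS; +8 dB make-up → -23.3 dBFS.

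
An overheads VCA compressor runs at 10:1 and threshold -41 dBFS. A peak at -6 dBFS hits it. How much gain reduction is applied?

31.5 dB

The signal is 35 dB above threshold.
A 10:1 ratio leaves 3.5 dB of that excess.
GR = overshoot in − overshoot out = 35 − 3.5 = 31.5 dB.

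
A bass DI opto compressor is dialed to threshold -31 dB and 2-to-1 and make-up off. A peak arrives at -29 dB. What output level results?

-30 dB

The input is 2 dB above the -31 dB threshold.
2:1 compression reduces that to 2/2 = 1 dB over.
That puts the output at -30 dB.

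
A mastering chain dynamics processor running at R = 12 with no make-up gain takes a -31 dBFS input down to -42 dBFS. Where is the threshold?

-43 dBFS

Let T be the threshold. Output overshoot = (input overshoot)/R, so -42 − T = (-31 − T)/12.
12·(-42 − T) = -31 − T → 11·T = -504 − (-31) = -473.
T = -473/11 = -43 dBFS.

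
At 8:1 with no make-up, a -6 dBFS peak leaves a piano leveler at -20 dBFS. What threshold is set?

Gain reduction = -6 − (-20) = 14 dB; output overshoot = GR / (R − 1) = 14 / 7 = 2 dB.
Threshold = output − output overshoot = -20 − 2 = -22 dBFS.

-22 dBFS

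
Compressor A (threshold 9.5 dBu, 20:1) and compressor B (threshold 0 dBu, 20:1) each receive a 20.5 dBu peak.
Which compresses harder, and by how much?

A: overshoot 11 dB → output overshoot 0.55 dB → GR 10.45 dB.
B: overshoot 20.5 dB → output overshoot 1.025 dB → GR 19.475 dB.
Difference: 9.025 dB in favour of B.

B, by 9.025 dB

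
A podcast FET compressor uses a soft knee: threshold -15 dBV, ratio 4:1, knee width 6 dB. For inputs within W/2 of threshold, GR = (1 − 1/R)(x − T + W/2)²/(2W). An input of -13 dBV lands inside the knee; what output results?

-14.5625 dBV

x − T + W/2 = -13 − (-15) + 3 = 5.
GR = (1 − 1/4) × 5² / 12 = 0.75 × 25 / 12 = 1.5625 dB.
Output = -13 − 1.5625 = -14.5625 dBV.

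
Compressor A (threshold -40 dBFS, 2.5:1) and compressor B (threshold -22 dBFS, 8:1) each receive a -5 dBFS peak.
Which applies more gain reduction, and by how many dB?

A, by 6.125 dB

A: GR = 35 − 35/2.5 = 21 dB.
B: GR = 17 − 17/8 = 14.875 dB.
A applies 6.125 dB more gain reduction.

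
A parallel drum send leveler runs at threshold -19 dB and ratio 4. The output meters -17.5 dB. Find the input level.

-13 dB

That's 1.5 dB above the -19 dB threshold.
Input overshoot = R × output overshoot = 6 dB → input = -19 + 6 = -13 dB.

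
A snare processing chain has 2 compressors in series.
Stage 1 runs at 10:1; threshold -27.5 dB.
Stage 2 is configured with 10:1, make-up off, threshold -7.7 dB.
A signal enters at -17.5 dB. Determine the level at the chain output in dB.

-26.5 dB

Stage 1: overshoot 10 dB → 10/10 = 1 dB → -26.5 dB.
Stage 2: -26.5 dB is at or below the -7.7 dB threshold — no compression; output -26.5 dB.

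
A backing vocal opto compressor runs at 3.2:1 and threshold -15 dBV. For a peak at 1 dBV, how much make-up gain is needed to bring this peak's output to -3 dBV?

The peak compresses to -15 + 16/3.2 = -10 dBV.
To reach -3 dBV requires -3 − (-10) = 7 dB of make-up.

7 dB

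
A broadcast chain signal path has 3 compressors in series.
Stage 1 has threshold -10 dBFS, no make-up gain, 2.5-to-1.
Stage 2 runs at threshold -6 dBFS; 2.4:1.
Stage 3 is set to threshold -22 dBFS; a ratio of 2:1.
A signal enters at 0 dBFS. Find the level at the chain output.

Stage 1: overshoot 10 dB → 10/2.5 = 4 dB → -6 dBFS.
Stage 2: -6 dBFS ≤ -6 dBFS, so stage 2 doesn't engage; output -6 dBFS.
Stage 3: -6 dBFS is 16 dB over -22 dBFS; at 2:1 that becomes 8 dB over, giving -14 dBFS.

-14 dBFS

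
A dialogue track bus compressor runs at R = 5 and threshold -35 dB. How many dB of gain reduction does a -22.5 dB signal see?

-22.5 dB exceeds the threshold by 12.5 dB.
A 5:1 ratio leaves 2.5 dB of that excess.
Gain reduction = 12.5 − 2.5 = 10 dB.

10 dB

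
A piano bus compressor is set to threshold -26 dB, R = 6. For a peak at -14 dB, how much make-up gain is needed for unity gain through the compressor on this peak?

10 dB

The peak compresses to -26 + 12/6 = -24 dB.
To reach -14 dB requires -14 − (-24) = 10 dB of make-up.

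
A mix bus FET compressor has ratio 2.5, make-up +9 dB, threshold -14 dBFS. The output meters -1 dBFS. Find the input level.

-4 dBFS

Remove make-up: -1 − 9 = -10 dBFS.
The compressed level sits -10 − (-14) = 4 dB over threshold.
Undo the ratio: input overshoot = 4 × 2.5 = 10 dB, giving input = -4 dBFS.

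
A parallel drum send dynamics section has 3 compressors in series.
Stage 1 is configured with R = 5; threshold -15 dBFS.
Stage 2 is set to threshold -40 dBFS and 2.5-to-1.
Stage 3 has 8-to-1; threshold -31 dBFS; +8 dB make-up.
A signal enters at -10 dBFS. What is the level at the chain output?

-22.825 dBFS

Stage 1: -10 dBFS is 5 dB over -15 dBFS; at 5:1 that becomes 1 dB over, giving -14 dBFS.
Stage 2: 26 dB above -40 dBFS, reduced 2.5:1 to 10.4 dB above → -29.6 dBFS.
Stage 3: overshoot 1.4 dB → 1.4/8 = 0.175 dB → -30.825 dBFS; +8 dB make-up → -22.825 dBFS.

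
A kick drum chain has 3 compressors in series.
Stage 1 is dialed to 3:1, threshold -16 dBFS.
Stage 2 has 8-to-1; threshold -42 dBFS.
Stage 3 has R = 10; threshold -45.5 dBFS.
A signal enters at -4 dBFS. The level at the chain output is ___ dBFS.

-44.775 dBFS

Stage 1: -4 dBFS is 12 dB over -16 dBFS; at 3:1 that becomes 4 dB over, giving -12 dBFS.
Stage 2: overshoot 30 dB → 30/8 = 3.75 dB → -38.25 dBFS.
Stage 3: -38.25 dBFS is 7.25 dB over -45.5 dBFS; at 10:1 that becomes 0.725 dB over, giving -44.775 dBFS.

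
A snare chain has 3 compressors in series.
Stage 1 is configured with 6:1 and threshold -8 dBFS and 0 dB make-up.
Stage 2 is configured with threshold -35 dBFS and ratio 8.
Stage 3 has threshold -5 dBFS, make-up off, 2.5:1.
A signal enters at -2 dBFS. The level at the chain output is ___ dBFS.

-31.5 dBFS

Stage 1: overshoot 6 dB → 6/6 = 1 dB → -7 dBFS.
Stage 2: 28 dB above -35 dBFS, reduced 8:1 to 3.5 dB above → -31.5 dBFS.
Stage 3: below threshold (-31.5 ≤ -5); passes unchanged; output -31.5 dBFS.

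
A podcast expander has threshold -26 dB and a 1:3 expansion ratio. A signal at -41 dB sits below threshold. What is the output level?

-71 dB

Undershoot = (-26) − (-41) = 15 dB.
At 1:3, that expands to 45 dB under threshold.
Output = -26 − 45 = -71 dB.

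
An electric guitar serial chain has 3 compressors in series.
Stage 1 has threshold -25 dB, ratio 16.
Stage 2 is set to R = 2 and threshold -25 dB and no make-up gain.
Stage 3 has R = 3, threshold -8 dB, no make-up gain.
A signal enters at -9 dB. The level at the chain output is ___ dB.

Stage 1: 16 dB above -25 dB, reduced 16:1 to 1 dB above → -24 dB.
Stage 2: overshoot 1 dB → 1/2 = 0.5 dB → -24.5 dB.
Stage 3: -24.5 dB is at or below the -8 dB threshold — no compression; output -24.5 dB.

-24.5 dB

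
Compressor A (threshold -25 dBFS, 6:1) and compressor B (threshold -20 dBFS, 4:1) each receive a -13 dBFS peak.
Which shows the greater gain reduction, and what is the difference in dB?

A: 12 dB over, compressed to 2 dB over, so 10 dB of GR.
B: 7 dB over, compressed to 1.75 dB over, so 5.25 dB of GR.
A applies 4.75 dB more gain reduction.

A, by 4.75 dB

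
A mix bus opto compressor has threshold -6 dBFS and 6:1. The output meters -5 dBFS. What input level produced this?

0 dBFS

That's 1 dB above the -6 dBFS threshold.
Undo the ratio: input overshoot = 1 × 6 = 6 dB, giving input = 0 dBFS.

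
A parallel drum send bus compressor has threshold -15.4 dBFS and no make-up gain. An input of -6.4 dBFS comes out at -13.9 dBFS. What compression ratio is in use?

6:1

Input overshoot = -6.4 − (-15.4) = 9 dB; output overshoot = -13.9 − (-15.4) = 1.5 dB.
Ratio = 9 / 1.5 = 6.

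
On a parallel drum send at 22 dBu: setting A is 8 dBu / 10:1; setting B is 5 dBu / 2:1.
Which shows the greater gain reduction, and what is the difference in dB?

A: GR = 14 − 14/10 = 12.6 dB.
B: GR = 17 − 17/2 = 8.5 dB.
A reduces 4.1 dB more.

A, by 4.1 dB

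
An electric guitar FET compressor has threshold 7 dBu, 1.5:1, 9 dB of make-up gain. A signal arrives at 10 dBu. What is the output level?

The input is 3 dB above the 7 dBu threshold.
At 1.5:1 the overshoot is divided by 1.5, leaving 2 dB above threshold.
Output = 7 + 2 = 9 dBu; make-up adds 9 dB, giving 18 dBu.

18 dBu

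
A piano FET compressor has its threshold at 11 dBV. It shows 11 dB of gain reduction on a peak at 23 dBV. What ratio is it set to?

12:1

Input overshoot = 23 − 11 = 12 dB.
Output overshoot = 12 − 11 = 1 dB.
Ratio = input overshoot / output overshoot = 12 / 1 = 12.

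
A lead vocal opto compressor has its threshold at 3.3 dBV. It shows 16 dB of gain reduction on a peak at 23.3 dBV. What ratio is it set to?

Input overshoot = 23.3 − 3.3 = 20 dB.
Output overshoot = 20 − 16 = 4 dB.
Ratio = input overshoot / output overshoot = 20 / 4 = 5.

5:1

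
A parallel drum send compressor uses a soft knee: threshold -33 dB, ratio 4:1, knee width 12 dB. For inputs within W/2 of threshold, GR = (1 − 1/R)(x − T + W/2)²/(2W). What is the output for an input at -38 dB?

x − T + W/2 = -38 − (-33) + 6 = 1.
GR = (1 − 1/4) × 1² / 24 = 0.75 × 1 / 24 = 0.03125 dB.
Output = -38 − 0.03125 = -38.03125 dB.

-38.03125 dB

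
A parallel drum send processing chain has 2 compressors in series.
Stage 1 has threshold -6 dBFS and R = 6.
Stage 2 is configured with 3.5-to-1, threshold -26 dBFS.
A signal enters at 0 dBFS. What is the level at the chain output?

-20 dBFS

Stage 1: 0 dBFS is 6 dB over -6 dBFS; at 6:1 that becomes 1 dB over, giving -5 dBFS.
Stage 2: overshoot 21 dB → 21/3.5 = 6 dB → -20 dBFS.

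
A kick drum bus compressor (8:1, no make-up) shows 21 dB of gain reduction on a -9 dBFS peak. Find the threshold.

Input is 24 dB above T (since output overshoot × R = input overshoot: (-30 − T)·8 = -9 − T gives T = -33 dBFS).
Check: -33 + (-9 − (-33))/8 = -33 + 3 = -30 dBFS. ✓

-33 dBFS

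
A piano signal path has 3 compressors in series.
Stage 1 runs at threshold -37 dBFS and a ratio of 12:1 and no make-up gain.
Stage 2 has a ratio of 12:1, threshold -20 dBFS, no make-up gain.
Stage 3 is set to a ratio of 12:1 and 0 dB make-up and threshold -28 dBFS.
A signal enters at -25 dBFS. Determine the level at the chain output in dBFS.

Stage 1: 12 dB above -37 dBFS, reduced 12:1 to 1 dB above → -36 dBFS.
Stage 2: -36 dBFS ≤ -20 dBFS, so stage 2 doesn't engage; output -36 dBFS.
Stage 3: -36 dBFS ≤ -28 dBFS, so stage 3 doesn't engage; output -36 dBFS.

-36 dBFS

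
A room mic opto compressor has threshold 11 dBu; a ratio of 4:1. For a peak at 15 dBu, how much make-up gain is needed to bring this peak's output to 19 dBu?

Without make-up, output = threshold + overshoot/4 = 11 + 1 = 12 dBu.
Gap to target: 7 dB.

7 dB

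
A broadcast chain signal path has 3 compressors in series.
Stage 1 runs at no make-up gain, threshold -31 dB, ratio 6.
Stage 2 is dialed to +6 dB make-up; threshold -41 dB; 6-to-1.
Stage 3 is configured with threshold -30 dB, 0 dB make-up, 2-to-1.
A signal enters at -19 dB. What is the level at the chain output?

Stage 1: -19 dB is 12 dB over -31 dB; at 6:1 that becomes 2 dB over, giving -29 dB.
Stage 2: overshoot 12 dB → 12/6 = 2 dB → -39 dB; +6 dB make-up → -33 dB.
Stage 3: -33 dB is at or below the -30 dB threshold — no compression; output -33 dB.

-33 dB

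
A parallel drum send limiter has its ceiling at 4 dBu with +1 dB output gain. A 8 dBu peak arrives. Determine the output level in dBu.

A brickwall limiter is an ∞:1 compressor: any input above the ceiling is clamped to 4 dBu.
Output gain then adds 1 dB: 4 + 1 = 5 dBu.

5 dBu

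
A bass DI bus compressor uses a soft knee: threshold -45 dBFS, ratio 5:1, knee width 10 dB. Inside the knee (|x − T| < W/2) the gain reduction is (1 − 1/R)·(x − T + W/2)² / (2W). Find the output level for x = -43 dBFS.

-44.96 dBFS

x − T + W/2 = -43 − (-45) + 5 = 7.
GR = (1 − 1/5) × 7² / 20 = 0.8 × 49 / 20 = 1.96 dB.
Output = -43 − 1.96 = -44.96 dBFS.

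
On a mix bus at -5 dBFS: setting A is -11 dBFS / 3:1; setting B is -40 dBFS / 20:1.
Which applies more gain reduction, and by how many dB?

A: GR = 6 − 6/3 = 4 dB.
B: GR = 35 − 35/20 = 33.25 dB.
B applies 29.25 dB more gain reduction.

B, by 29.25 dB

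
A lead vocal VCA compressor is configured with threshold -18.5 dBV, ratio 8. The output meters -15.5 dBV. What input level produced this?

Post-compression overshoot = -15.5 − (-18.5) = 3 dB.
Before 8:1 compression the overshoot was 3 × 8 = 24 dB, so input = -18.5 + 24 = 5.5 dBV.

5.5 dBV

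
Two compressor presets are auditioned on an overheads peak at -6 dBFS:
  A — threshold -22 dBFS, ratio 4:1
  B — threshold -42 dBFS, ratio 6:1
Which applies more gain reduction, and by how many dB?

B, by 18 dB

A: GR = 16 − 16/4 = 12 dB.
B: GR = 36 − 36/6 = 30 dB.
B reduces 18 dB more.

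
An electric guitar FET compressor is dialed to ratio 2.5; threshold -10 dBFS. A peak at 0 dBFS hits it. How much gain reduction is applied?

6 dB

The signal is 10 dB above threshold.
At 2.5:1, output sits 10/2.5 = 4 dB above threshold.
Gain reduction = 10 − 4 = 6 dB.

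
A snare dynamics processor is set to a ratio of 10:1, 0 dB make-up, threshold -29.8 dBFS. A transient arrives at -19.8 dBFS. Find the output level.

-28.8 dBFS

-19.8 dBFS sits 10 dB over threshold.
10:1 compression reduces that to 10/10 = 1 dB over.
So the level is -29.8 + 1 = -28.8 dBFS.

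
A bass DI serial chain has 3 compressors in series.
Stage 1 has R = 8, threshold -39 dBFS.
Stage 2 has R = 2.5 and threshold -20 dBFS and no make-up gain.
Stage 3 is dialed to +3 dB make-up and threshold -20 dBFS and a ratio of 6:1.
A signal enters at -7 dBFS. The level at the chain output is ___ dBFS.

-32 dBFS

Stage 1: -7 dBFS is 32 dB over -39 dBFS; at 8:1 that becomes 4 dB over, giving -35 dBFS.
Stage 2: below threshold (-35 ≤ -20); passes unchanged; output -35 dBFS.
Stage 3: -35 dBFS is at or below the -20 dBFS threshold — no compression; make-up brings it to -32 dBFS.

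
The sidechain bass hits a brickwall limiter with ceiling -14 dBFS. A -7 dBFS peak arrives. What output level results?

The limiter clamps the peak to its -14 dBFS ceiling.

-14 dBFS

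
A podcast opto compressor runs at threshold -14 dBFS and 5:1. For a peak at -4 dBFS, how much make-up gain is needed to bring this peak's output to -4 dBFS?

The peak compresses to -14 + 10/5 = -12 dBFS.
To reach -4 dBFS requires -4 − (-12) = 8 dB of make-up.

8 dB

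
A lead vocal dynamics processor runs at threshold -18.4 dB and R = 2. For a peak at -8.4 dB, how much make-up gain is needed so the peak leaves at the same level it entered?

5 dB

Overshoot 10 dB → 10/2 = 5 dB after compression, so the compressed level is -18.4 + 5 = -13.4 dB.
Make-up = target − compressed = -8.4 − (-13.4) = 5 dB.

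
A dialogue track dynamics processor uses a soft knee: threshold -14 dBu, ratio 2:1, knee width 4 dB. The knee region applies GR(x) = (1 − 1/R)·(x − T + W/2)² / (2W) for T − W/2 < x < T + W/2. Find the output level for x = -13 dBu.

x − T + W/2 = -13 − (-14) + 2 = 3.
GR = (1 − 1/2) × 3² / 8 = 0.5 × 9 / 8 = 0.5625 dB.
Output = -13 − 0.5625 = -13.5625 dBu.

-13.5625 dBu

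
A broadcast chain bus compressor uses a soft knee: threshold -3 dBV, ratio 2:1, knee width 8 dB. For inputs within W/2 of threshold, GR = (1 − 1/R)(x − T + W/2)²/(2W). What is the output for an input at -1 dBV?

-2.125 dBV

x − T + W/2 = -1 − (-3) + 4 = 6.
GR = (1 − 1/2) × 6² / 16 = 0.5 × 36 / 16 = 1.125 dB.
Output = -1 − 1.125 = -2.125 dBV.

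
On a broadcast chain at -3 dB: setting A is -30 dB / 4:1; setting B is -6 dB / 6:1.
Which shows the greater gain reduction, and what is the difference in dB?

A: overshoot 27 dB → output overshoot 6.75 dB → GR 20.25 dB.
B: overshoot 3 dB → output overshoot 0.5 dB → GR 2.5 dB.
A applies 17.75 dB more gain reduction.

A, by 17.75 dB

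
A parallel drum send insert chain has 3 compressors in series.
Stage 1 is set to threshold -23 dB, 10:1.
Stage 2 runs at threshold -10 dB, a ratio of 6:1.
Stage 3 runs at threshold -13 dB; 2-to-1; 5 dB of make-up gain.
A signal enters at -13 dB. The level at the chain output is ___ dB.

-17 dB

Stage 1: 10 dB above -23 dB, reduced 10:1 to 1 dB above → -22 dB.
Stage 2: -22 dB is at or below the -10 dB threshold — no compression; output -22 dB.
Stage 3: below threshold (-22 ≤ -13); passes unchanged; make-up brings it to -17 dB.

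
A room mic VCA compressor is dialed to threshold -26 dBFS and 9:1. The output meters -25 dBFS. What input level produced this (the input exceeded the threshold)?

That's 1 dB above the -26 dBFS threshold.
Undo the ratio: input overshoot = 1 × 9 = 9 dB, giving input = -17 dBFS.

-17 dBFS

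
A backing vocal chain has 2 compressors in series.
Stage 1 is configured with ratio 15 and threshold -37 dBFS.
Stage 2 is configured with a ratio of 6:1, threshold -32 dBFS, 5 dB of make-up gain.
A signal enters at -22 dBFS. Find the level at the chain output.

Stage 1: -22 dBFS is 15 dB over -37 dBFS; at 15:1 that becomes 1 dB over, giving -36 dBFS.
Stage 2: below threshold (-36 ≤ -32); passes unchanged; make-up brings it to -31 dBFS.

-31 dBFS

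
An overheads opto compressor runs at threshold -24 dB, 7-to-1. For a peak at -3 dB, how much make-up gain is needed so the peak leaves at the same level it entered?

18 dB

The peak compresses to -24 + 21/7 = -21 dB.
To reach -3 dB requires -3 − (-21) = 18 dB of make-up.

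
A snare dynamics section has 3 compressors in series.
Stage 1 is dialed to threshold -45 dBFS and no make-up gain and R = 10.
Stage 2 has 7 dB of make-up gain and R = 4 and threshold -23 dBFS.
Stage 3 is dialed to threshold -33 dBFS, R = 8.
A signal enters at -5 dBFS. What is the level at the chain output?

-34 dBFS

Stage 1: 40 dB above -45 dBFS, reduced 10:1 to 4 dB above → -41 dBFS.
Stage 2: below threshold (-41 ≤ -23); passes unchanged; make-up brings it to -34 dBFS.
Stage 3: below threshold (-34 ≤ -33); passes unchanged; output -34 dBFS.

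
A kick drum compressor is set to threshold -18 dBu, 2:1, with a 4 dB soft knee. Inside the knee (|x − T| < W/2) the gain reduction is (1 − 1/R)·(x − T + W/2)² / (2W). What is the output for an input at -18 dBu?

-18.25 dBu

x − T + W/2 = -18 − (-18) + 2 = 2.
GR = (1 − 1/2) × 2² / 8 = 0.5 × 4 / 8 = 0.25 dB.
Output = -18 − 0.25 = -18.25 dBu.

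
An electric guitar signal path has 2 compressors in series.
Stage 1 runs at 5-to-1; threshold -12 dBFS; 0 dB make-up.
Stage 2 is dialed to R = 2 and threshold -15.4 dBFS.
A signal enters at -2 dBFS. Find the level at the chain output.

Stage 1: -2 dBFS is 10 dB over -12 dBFS; at 5:1 that becomes 2 dB over, giving -10 dBFS.
Stage 2: 5.4 dB above -15.4 dBFS, reduced 2:1 to 2.7 dB above → -12.7 dBFS.

-12.7 dBFS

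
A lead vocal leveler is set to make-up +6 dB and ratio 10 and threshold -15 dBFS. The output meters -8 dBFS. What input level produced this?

-5 dBFS

Stripping the +6 dB make-up gives -14 dBFS at the gain stage.
Post-compression overshoot = -14 − (-15) = 1 dB.
Input overshoot = R × output overshoot = 10 dB → input = -15 + 10 = -5 dBFS.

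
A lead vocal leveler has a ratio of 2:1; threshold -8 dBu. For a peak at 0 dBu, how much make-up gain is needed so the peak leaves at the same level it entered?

Overshoot 8 dB → 8/2 = 4 dB after compression, so the compressed level is -8 + 4 = -4 dBu.
Make-up = target − compressed = 0 − (-4) = 4 dB.

4 dB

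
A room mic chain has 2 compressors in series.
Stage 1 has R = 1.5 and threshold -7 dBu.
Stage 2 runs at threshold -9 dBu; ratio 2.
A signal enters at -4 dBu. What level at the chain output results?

Stage 1: overshoot 3 dB → 3/1.5 = 2 dB → -5 dBu.
Stage 2: overshoot 4 dB → 4/2 = 2 dB → -7 dBu.

-7 dBu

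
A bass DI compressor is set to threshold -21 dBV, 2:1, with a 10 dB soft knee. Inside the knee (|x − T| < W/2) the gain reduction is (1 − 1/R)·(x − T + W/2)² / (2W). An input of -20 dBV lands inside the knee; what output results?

x − T + W/2 = -20 − (-21) + 5 = 6.
GR = (1 − 1/2) × 6² / 20 = 0.5 × 36 / 20 = 0.9 dB.
Output = -20 − 0.9 = -20.9 dBV.

-20.9 dBV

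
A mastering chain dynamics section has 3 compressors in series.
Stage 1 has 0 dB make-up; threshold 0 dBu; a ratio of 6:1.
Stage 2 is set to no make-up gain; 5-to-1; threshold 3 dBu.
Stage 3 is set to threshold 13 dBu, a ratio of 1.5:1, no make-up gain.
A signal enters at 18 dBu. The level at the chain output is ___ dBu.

Stage 1: 18 dBu is 18 dB over 0 dBu; at 6:1 that becomes 3 dB over, giving 3 dBu.
Stage 2: 3 dBu is at or below the 3 dBu threshold — no compression; output 3 dBu.
Stage 3: 3 dBu is at or below the 13 dBu threshold — no compression; output 3 dBu.

3 dBu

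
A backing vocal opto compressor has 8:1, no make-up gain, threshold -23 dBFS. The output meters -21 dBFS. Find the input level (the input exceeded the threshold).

That's 2 dB above the -23 dBFS threshold.
Before 8:1 compression the overshoot was 2 × 8 = 16 dB, so input = -23 + 16 = -7 dBFS.

-7 dBFS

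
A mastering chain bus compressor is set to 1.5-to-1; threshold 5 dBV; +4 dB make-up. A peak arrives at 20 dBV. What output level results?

Overshoot: 20 − 5 = 15 dB.
The 15 dB excess becomes 10 dB after 1.5:1 reduction.
Output = 5 + 10 = 15 dBV; make-up adds 4 dB, giving 19 dBV.

19 dBV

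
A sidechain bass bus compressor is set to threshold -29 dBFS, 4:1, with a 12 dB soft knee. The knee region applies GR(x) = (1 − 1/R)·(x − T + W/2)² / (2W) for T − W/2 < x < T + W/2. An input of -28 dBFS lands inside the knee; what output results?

-29.53125 dBFS

x − T + W/2 = -28 − (-29) + 6 = 7.
GR = (1 − 1/4) × 7² / 24 = 0.75 × 49 / 24 = 1.53125 dB.
Output = -28 − 1.53125 = -29.53125 dBFS.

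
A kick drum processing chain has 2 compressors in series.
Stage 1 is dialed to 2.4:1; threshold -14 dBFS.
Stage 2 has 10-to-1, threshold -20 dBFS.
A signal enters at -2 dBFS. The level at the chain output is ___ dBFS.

Stage 1: overshoot 12 dB → 12/2.4 = 5 dB → -9 dBFS.
Stage 2: 11 dB above -20 dBFS, reduced 10:1 to 1.1 dB above → -18.9 dBFS.

-18.9 dBFS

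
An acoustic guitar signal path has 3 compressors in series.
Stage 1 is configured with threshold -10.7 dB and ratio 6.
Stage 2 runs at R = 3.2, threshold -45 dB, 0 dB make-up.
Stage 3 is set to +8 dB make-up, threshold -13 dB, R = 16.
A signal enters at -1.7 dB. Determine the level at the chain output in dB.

-25.8125 dB

Stage 1: overshoot 9 dB → 9/6 = 1.5 dB → -9.2 dB.
Stage 2: 35.8 dB above -45 dB, reduced 3.2:1 to 11.1875 dB above → -33.8125 dB.
Stage 3: -33.8125 dB is at or below the -13 dB threshold — no compression; make-up brings it to -25.8125 dB.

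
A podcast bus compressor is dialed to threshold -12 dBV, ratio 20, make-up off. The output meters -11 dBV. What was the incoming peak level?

The compressed level sits -11 − (-12) = 1 dB over threshold.
Input overshoot = R × output overshoot = 20 dB → input = -12 + 20 = 8 dBV.

8 dBV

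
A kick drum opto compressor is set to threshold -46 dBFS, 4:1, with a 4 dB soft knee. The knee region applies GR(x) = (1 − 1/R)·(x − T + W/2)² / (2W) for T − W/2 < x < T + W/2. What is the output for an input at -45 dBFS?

x − T + W/2 = -45 − (-46) + 2 = 3.
GR = (1 − 1/4) × 3² / 8 = 0.75 × 9 / 8 = 0.84375 dB.
Output = -45 − 0.84375 = -45.84375 dBFS.

-45.84375 dBFS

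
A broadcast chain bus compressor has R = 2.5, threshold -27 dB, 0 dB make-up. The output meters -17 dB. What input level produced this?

That's 10 dB above the -27 dB threshold.
Undo the ratio: input overshoot = 10 × 2.5 = 25 dB, giving input = -2 dB.

-2 dB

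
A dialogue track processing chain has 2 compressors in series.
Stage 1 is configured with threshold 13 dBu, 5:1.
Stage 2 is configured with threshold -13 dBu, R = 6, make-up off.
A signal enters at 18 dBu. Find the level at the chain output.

-8.5 dBu

Stage 1: 18 dBu is 5 dB over 13 dBu; at 5:1 that becomes 1 dB over, giving 14 dBu.
Stage 2: 27 dB above -13 dBu, reduced 6:1 to 4.5 dB above → -8.5 dBu.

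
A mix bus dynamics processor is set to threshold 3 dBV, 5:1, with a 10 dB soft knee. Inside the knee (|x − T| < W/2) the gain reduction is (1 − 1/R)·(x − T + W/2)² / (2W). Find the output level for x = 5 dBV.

x − T + W/2 = 5 − 3 + 5 = 7.
GR = (1 − 1/5) × 7² / 20 = 0.8 × 49 / 20 = 1.96 dB.
Output = 5 − 1.96 = 3.04 dBV.

3.04 dBV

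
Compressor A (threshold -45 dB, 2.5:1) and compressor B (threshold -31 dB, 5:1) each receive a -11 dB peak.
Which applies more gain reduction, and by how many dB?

A: overshoot 34 dB → output overshoot 13.6 dB → GR 20.4 dB.
B: overshoot 20 dB → output overshoot 4 dB → GR 16 dB.
A reduces 4.4 dB more.

A, by 4.4 dB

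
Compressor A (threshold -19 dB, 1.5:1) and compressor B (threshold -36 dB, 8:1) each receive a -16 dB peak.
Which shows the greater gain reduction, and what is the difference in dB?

A: overshoot 3 dB → output overshoot 2 dB → GR 1 dB.
B: overshoot 20 dB → output overshoot 2.5 dB → GR 17.5 dB.
B reduces 16.5 dB more.

B, by 16.5 dB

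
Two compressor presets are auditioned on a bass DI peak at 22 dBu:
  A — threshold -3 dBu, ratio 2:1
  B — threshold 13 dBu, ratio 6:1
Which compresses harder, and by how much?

A, by 5 dB

A: 25 dB over, compressed to 12.5 dB over, so 12.5 dB of GR.
B: 9 dB over, compressed to 1.5 dB over, so 7.5 dB of GR.
A applies 5 dB more gain reduction.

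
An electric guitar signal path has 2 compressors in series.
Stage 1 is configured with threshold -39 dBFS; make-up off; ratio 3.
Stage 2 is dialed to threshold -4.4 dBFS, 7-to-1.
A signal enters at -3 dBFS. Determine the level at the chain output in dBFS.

-27 dBFS

Stage 1: -3 dBFS is 36 dB over -39 dBFS; at 3:1 that becomes 12 dB over, giving -27 dBFS.
Stage 2: below threshold (-27 ≤ -4.4); passes unchanged; output -27 dBFS.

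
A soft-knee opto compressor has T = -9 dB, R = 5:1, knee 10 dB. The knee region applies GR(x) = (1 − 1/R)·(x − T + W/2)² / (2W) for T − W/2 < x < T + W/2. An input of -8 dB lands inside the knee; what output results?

-9.44 dB

x − T + W/2 = -8 − (-9) + 5 = 6.
GR = (1 − 1/5) × 6² / 20 = 0.8 × 36 / 20 = 1.44 dB.
Output = -8 − 1.44 = -9.44 dB.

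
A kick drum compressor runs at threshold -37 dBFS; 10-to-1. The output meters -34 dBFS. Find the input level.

That's 3 dB above the -37 dBFS threshold.
Undo the ratio: input overshoot = 3 × 10 = 30 dB, giving input = -7 dBFS.

-7 dBFS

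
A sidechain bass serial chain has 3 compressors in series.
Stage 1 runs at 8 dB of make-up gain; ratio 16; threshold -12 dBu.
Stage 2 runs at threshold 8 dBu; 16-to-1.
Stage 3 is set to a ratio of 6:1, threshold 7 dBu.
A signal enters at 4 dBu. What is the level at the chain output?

Stage 1: 16 dB above -12 dBu, reduced 16:1 to 1 dB above → -11 dBu; +8 dB make-up → -3 dBu.
Stage 2: -3 dBu is at or below the 8 dBu threshold — no compression; output -3 dBu.
Stage 3: -3 dBu is at or below the 7 dBu threshold — no compression; output -3 dBu.

-3 dBu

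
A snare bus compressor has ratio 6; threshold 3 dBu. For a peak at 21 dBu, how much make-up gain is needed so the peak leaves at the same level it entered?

15 dB

The peak compresses to 3 + 18/6 = 6 dBu.
To reach 21 dBu requires 21 − 6 = 15 dB of make-up.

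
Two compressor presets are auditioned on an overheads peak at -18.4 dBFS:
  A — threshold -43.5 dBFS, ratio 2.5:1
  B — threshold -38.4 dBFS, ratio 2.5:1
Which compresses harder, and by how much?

A: GR = 25.1 − 25.1/2.5 = 15.06 dB.
B: GR = 20 − 20/2.5 = 12 dB.
A applies 3.06 dB more gain reduction.

A, by 3.06 dB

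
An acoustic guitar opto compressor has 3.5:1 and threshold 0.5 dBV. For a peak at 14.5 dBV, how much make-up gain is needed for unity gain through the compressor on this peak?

Without make-up, output = threshold + overshoot/3.5 = 0.5 + 4 = 4.5 dBV.
Gap to target: 10 dB.

10 dB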